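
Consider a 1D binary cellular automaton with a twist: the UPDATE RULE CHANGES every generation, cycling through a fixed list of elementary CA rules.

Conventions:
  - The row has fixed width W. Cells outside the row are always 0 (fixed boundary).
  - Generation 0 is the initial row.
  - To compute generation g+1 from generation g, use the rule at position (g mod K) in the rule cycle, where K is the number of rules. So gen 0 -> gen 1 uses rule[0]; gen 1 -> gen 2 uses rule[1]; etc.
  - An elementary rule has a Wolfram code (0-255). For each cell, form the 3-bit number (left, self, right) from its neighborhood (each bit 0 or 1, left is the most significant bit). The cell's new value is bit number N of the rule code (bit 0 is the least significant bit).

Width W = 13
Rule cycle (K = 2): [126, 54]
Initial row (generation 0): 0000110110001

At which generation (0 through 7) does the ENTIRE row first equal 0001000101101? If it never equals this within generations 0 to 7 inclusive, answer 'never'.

Gen 0: 0000110110001
Gen 1 (rule 126): 0001111111011
Gen 2 (rule 54): 0010000000100
Gen 3 (rule 126): 0111000001110
Gen 4 (rule 54): 1000100010001
Gen 5 (rule 126): 1101110111011
Gen 6 (rule 54): 0010001000100
Gen 7 (rule 126): 0111011101110

Answer: never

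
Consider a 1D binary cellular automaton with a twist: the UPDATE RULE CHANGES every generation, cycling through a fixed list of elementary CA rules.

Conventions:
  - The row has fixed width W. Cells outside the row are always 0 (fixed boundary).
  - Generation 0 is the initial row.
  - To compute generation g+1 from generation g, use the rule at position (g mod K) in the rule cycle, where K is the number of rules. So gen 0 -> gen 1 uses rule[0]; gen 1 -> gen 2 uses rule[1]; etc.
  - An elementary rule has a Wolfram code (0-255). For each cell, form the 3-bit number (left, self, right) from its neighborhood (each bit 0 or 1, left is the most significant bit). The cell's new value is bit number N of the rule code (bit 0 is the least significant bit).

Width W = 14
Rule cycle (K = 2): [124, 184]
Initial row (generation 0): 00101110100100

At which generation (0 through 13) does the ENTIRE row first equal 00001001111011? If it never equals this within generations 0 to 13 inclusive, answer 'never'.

Answer: 13

Derivation:
Gen 0: 00101110100100
Gen 1 (rule 124): 00111011110110
Gen 2 (rule 184): 00110111101101
Gen 3 (rule 124): 00111100111111
Gen 4 (rule 184): 00111010111110
Gen 5 (rule 124): 00101111100011
Gen 6 (rule 184): 00011111010010
Gen 7 (rule 124): 00010001111011
Gen 8 (rule 184): 00001001110110
Gen 9 (rule 124): 00001101011111
Gen 10 (rule 184): 00001010111110
Gen 11 (rule 124): 00001111100011
Gen 12 (rule 184): 00001111010010
Gen 13 (rule 124): 00001001111011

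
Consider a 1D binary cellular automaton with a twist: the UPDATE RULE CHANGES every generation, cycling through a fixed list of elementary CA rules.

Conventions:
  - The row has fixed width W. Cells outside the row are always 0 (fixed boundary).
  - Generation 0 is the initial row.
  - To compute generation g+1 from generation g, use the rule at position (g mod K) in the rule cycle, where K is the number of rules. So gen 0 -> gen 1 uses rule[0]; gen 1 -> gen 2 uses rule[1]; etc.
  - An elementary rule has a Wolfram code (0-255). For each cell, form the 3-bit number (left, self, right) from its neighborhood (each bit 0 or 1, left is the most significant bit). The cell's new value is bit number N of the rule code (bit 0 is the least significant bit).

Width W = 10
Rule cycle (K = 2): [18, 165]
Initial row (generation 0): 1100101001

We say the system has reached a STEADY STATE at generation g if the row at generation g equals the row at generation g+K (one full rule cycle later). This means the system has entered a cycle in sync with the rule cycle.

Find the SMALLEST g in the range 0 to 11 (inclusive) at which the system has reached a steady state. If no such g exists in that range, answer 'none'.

Gen 0: 1100101001
Gen 1 (rule 18): 0011000110
Gen 2 (rule 165): 1000010000
Gen 3 (rule 18): 0100101000
Gen 4 (rule 165): 0100111011
Gen 5 (rule 18): 1011000000
Gen 6 (rule 165): 1100011111
Gen 7 (rule 18): 0010100000
Gen 8 (rule 165): 1011101111
Gen 9 (rule 18): 0000000000
Gen 10 (rule 165): 1111111111
Gen 11 (rule 18): 0000000000
Gen 12 (rule 165): 1111111111
Gen 13 (rule 18): 0000000000

Answer: 9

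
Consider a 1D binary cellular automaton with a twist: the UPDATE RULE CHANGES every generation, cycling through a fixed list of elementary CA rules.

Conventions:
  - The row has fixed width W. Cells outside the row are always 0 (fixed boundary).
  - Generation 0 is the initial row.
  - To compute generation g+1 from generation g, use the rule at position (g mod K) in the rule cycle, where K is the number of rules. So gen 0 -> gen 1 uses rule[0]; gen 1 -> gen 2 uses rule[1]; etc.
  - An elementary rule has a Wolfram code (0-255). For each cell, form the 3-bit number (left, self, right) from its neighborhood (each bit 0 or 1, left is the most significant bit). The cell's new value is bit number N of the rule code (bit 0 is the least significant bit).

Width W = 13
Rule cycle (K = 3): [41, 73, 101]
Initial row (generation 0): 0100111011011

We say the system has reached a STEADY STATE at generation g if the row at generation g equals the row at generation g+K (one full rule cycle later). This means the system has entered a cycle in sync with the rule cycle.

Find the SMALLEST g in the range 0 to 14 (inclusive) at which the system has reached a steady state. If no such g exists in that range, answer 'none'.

Gen 0: 0100111011011
Gen 1 (rule 41): 0000100110110
Gen 2 (rule 73): 1110000110110
Gen 3 (rule 101): 0010110011010
Gen 4 (rule 41): 1001100010100
Gen 5 (rule 73): 0001101000001
Gen 6 (rule 101): 1100111011101
Gen 7 (rule 41): 1000100110010
Gen 8 (rule 73): 0010000110000
Gen 9 (rule 101): 1010110010111
Gen 10 (rule 41): 0101100001100
Gen 11 (rule 73): 0001101101101
Gen 12 (rule 101): 1100110110111
Gen 13 (rule 41): 1000101101100
Gen 14 (rule 73): 0010001101101
Gen 15 (rule 101): 1010100110111
Gen 16 (rule 41): 0101000101100
Gen 17 (rule 73): 0000010001101

Answer: none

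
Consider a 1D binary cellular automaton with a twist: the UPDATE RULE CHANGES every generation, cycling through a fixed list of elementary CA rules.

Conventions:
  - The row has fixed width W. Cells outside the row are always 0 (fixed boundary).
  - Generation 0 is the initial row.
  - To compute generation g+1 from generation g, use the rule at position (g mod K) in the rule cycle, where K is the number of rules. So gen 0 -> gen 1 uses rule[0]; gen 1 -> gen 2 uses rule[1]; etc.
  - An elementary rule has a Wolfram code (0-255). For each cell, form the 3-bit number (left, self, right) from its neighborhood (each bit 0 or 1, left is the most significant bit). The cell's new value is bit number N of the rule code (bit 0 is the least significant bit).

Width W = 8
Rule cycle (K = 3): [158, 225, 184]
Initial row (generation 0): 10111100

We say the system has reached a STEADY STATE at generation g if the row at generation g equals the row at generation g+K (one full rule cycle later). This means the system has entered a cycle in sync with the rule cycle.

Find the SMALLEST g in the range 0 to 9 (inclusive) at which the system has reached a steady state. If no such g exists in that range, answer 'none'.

Gen 0: 10111100
Gen 1 (rule 158): 10111010
Gen 2 (rule 225): 01011100
Gen 3 (rule 184): 00111010
Gen 4 (rule 158): 01110011
Gen 5 (rule 225): 00110001
Gen 6 (rule 184): 00101000
Gen 7 (rule 158): 01101100
Gen 8 (rule 225): 00110101
Gen 9 (rule 184): 00101010
Gen 10 (rule 158): 01101011
Gen 11 (rule 225): 00110101
Gen 12 (rule 184): 00101010

Answer: 8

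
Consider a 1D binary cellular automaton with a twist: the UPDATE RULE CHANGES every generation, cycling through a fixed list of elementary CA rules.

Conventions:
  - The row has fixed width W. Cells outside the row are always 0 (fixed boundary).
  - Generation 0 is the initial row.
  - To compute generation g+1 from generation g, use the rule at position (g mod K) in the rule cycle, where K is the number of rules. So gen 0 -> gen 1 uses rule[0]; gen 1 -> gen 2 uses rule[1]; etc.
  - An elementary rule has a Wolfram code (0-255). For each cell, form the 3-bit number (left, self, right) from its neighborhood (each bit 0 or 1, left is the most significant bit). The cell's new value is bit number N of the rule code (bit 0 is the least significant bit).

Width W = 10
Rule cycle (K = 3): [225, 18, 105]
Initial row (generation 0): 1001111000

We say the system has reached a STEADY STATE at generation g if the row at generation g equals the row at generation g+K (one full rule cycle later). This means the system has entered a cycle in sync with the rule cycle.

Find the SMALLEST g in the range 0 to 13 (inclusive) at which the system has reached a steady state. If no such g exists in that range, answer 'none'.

Answer: none

Derivation:
Gen 0: 1001111000
Gen 1 (rule 225): 0000111011
Gen 2 (rule 18): 0001000000
Gen 3 (rule 105): 1100011111
Gen 4 (rule 225): 0101001111
Gen 5 (rule 18): 1000110000
Gen 6 (rule 105): 0010110111
Gen 7 (rule 225): 1001011011
Gen 8 (rule 18): 0110000000
Gen 9 (rule 105): 0110111111
Gen 10 (rule 225): 0011011111
Gen 11 (rule 18): 0100000000
Gen 12 (rule 105): 0001111111
Gen 13 (rule 225): 1100111111
Gen 14 (rule 18): 0011000000
Gen 15 (rule 105): 1011011111
Gen 16 (rule 225): 0101101111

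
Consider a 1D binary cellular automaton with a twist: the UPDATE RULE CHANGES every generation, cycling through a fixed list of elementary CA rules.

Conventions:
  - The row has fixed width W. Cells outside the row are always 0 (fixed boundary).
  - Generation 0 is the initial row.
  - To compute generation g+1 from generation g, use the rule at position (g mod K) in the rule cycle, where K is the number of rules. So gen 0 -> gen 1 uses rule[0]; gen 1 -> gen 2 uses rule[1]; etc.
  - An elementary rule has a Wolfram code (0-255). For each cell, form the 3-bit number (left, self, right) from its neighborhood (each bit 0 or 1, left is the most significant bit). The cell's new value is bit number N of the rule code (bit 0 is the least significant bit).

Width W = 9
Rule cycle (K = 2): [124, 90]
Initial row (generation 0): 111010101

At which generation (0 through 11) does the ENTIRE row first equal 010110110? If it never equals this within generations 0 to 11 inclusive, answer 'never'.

Answer: never

Derivation:
Gen 0: 111010101
Gen 1 (rule 124): 101111111
Gen 2 (rule 90): 001000001
Gen 3 (rule 124): 001100001
Gen 4 (rule 90): 011110010
Gen 5 (rule 124): 010011011
Gen 6 (rule 90): 101111011
Gen 7 (rule 124): 111001111
Gen 8 (rule 90): 101111001
Gen 9 (rule 124): 111001101
Gen 10 (rule 90): 101111100
Gen 11 (rule 124): 111000110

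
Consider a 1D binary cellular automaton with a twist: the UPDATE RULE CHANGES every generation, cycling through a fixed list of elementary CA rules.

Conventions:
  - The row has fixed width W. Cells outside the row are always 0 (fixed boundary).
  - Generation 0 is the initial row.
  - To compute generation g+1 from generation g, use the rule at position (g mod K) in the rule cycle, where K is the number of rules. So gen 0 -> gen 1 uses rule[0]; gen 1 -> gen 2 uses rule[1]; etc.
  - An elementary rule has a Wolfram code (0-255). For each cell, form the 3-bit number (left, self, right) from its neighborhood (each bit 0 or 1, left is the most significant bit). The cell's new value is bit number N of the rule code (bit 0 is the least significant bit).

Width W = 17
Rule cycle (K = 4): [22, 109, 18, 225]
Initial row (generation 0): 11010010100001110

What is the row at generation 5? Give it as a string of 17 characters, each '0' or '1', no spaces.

Gen 0: 11010010100001110
Gen 1 (rule 22): 00011110110010001
Gen 2 (rule 109): 11010011110010101
Gen 3 (rule 18): 00001100001100000
Gen 4 (rule 225): 11100101100101111
Gen 5 (rule 22): 00011100011100000

Answer: 00011100011100000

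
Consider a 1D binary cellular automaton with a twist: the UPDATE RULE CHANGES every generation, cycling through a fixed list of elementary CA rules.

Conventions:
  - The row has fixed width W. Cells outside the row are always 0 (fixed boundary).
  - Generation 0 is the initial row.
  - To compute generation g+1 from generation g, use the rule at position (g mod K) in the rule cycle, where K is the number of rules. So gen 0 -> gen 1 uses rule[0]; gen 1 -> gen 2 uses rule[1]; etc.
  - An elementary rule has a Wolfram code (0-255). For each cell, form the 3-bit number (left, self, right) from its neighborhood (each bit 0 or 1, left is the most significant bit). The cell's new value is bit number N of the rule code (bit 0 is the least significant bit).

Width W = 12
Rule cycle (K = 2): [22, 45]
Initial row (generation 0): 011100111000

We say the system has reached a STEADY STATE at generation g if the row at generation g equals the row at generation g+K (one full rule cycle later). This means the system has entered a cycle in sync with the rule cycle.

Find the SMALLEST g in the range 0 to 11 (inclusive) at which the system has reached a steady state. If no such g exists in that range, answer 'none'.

Gen 0: 011100111000
Gen 1 (rule 22): 100011000100
Gen 2 (rule 45): 101010010101
Gen 3 (rule 22): 101011110101
Gen 4 (rule 45): 111110001111
Gen 5 (rule 22): 000001010000
Gen 6 (rule 45): 111101110111
Gen 7 (rule 22): 000000000000
Gen 8 (rule 45): 111111111111
Gen 9 (rule 22): 000000000000
Gen 10 (rule 45): 111111111111
Gen 11 (rule 22): 000000000000
Gen 12 (rule 45): 111111111111
Gen 13 (rule 22): 000000000000

Answer: 7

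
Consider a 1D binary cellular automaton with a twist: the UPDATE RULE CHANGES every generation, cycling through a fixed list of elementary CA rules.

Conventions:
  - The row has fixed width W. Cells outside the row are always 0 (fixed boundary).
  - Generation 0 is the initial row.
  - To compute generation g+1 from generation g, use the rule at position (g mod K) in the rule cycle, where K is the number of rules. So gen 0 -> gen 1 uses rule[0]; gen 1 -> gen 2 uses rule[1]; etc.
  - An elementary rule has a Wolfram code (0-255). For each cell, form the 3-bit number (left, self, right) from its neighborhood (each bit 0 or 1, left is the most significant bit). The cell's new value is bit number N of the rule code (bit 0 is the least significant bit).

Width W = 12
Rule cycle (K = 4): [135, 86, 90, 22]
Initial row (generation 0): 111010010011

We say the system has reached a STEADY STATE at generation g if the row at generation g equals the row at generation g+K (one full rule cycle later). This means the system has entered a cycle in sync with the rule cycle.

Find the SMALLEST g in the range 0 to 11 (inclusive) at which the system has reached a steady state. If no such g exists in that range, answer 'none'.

Gen 0: 111010010011
Gen 1 (rule 135): 010010110100
Gen 2 (rule 86): 111110010110
Gen 3 (rule 90): 100011100111
Gen 4 (rule 22): 110100011000
Gen 5 (rule 135): 000101100011
Gen 6 (rule 86): 001100110101
Gen 7 (rule 90): 011111110000
Gen 8 (rule 22): 100000001000
Gen 9 (rule 135): 101111111011
Gen 10 (rule 86): 100000001001
Gen 11 (rule 90): 010000010110
Gen 12 (rule 22): 111000110001
Gen 13 (rule 135): 010011000111
Gen 14 (rule 86): 111101101001
Gen 15 (rule 90): 100101100110

Answer: none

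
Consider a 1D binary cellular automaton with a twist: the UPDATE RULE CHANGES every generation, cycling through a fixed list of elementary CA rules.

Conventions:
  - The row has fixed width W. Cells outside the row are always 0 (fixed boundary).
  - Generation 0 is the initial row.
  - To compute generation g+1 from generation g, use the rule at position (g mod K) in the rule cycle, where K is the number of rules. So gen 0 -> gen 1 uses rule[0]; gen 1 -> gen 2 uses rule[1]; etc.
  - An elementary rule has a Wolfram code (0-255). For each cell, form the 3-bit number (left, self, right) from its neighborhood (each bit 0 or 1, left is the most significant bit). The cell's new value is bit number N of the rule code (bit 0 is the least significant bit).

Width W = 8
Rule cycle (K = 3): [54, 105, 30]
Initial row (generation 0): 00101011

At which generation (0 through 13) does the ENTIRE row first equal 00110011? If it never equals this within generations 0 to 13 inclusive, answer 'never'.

Answer: never

Derivation:
Gen 0: 00101011
Gen 1 (rule 54): 01111100
Gen 2 (rule 105): 01000101
Gen 3 (rule 30): 11101101
Gen 4 (rule 54): 00010011
Gen 5 (rule 105): 11000011
Gen 6 (rule 30): 10100110
Gen 7 (rule 54): 11111001
Gen 8 (rule 105): 10001000
Gen 9 (rule 30): 11011100
Gen 10 (rule 54): 00100010
Gen 11 (rule 105): 10001000
Gen 12 (rule 30): 11011100
Gen 13 (rule 54): 00100010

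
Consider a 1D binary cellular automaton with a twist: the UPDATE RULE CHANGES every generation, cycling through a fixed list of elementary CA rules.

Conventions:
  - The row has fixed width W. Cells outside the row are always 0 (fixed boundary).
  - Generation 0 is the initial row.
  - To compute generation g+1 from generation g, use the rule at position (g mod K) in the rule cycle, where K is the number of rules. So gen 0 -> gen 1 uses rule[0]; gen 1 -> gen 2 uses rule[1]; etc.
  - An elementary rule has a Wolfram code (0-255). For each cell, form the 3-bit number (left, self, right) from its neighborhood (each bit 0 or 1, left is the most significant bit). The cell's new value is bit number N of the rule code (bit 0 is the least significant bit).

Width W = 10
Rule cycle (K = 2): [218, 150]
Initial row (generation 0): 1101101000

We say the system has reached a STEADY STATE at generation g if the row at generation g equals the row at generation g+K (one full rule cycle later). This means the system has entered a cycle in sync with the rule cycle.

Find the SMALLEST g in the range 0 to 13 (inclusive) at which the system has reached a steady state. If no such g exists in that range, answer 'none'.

Gen 0: 1101101000
Gen 1 (rule 218): 1101100100
Gen 2 (rule 150): 0000011110
Gen 3 (rule 218): 0000111111
Gen 4 (rule 150): 0001011110
Gen 5 (rule 218): 0010011111
Gen 6 (rule 150): 0111101110
Gen 7 (rule 218): 1111101111
Gen 8 (rule 150): 0111000110
Gen 9 (rule 218): 1111101111
Gen 10 (rule 150): 0111000110
Gen 11 (rule 218): 1111101111
Gen 12 (rule 150): 0111000110
Gen 13 (rule 218): 1111101111
Gen 14 (rule 150): 0111000110
Gen 15 (rule 218): 1111101111

Answer: 7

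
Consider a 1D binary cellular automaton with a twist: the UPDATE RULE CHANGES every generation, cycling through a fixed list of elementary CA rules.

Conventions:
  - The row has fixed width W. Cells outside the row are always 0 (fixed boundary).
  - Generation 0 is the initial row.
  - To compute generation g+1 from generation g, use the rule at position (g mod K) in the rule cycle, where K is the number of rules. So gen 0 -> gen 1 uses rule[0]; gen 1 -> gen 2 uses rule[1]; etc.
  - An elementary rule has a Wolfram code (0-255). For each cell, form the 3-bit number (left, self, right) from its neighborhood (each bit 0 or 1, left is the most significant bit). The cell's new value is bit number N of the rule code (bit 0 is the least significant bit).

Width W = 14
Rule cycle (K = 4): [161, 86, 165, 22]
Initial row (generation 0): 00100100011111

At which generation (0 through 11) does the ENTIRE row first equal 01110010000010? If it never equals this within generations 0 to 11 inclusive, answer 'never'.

Answer: never

Derivation:
Gen 0: 00100100011111
Gen 1 (rule 161): 10000001001110
Gen 2 (rule 86): 11000011110011
Gen 3 (rule 165): 00011001100000
Gen 4 (rule 22): 00100110010000
Gen 5 (rule 161): 10000000000111
Gen 6 (rule 86): 11000000001001
Gen 7 (rule 165): 00011111101001
Gen 8 (rule 22): 00100000001111
Gen 9 (rule 161): 10001111100110
Gen 10 (rule 86): 11010000111011
Gen 11 (rule 165): 00110110010100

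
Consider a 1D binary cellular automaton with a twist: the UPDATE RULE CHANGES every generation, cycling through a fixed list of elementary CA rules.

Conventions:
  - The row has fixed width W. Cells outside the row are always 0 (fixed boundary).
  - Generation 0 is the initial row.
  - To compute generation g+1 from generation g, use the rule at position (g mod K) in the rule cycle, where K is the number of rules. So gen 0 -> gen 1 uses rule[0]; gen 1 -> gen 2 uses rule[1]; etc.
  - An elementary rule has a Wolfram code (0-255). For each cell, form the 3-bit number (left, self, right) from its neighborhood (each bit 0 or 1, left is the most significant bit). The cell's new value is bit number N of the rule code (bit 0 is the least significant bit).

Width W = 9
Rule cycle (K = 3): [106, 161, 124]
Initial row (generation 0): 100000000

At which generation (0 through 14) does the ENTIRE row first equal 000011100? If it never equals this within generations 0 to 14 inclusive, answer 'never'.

Gen 0: 100000000
Gen 1 (rule 106): 000000000
Gen 2 (rule 161): 111111111
Gen 3 (rule 124): 100000001
Gen 4 (rule 106): 000000010
Gen 5 (rule 161): 111111000
Gen 6 (rule 124): 100001100
Gen 7 (rule 106): 000011100
Gen 8 (rule 161): 111001001
Gen 9 (rule 124): 101101101
Gen 10 (rule 106): 011111110
Gen 11 (rule 161): 001111100
Gen 12 (rule 124): 001000110
Gen 13 (rule 106): 010001110
Gen 14 (rule 161): 000100100

Answer: 7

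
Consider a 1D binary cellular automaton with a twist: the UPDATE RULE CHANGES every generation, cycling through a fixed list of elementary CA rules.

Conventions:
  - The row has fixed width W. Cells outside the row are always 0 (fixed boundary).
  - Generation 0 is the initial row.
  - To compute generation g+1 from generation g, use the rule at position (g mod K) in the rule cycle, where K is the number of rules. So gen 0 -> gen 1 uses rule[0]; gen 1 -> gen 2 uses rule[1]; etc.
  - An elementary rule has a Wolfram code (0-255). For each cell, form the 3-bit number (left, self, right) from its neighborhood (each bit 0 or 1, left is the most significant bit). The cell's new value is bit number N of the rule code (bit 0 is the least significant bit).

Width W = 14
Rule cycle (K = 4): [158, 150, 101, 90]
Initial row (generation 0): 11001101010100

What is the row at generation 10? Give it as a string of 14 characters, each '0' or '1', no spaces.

Answer: 00101000100110

Derivation:
Gen 0: 11001101010100
Gen 1 (rule 158): 10111001010110
Gen 2 (rule 150): 10010111010001
Gen 3 (rule 101): 10011001110101
Gen 4 (rule 90): 01111111010000
Gen 5 (rule 158): 11111110011000
Gen 6 (rule 150): 01111101100100
Gen 7 (rule 101): 00000110100101
Gen 8 (rule 90): 00001110011000
Gen 9 (rule 158): 00011101110100
Gen 10 (rule 150): 00101000100110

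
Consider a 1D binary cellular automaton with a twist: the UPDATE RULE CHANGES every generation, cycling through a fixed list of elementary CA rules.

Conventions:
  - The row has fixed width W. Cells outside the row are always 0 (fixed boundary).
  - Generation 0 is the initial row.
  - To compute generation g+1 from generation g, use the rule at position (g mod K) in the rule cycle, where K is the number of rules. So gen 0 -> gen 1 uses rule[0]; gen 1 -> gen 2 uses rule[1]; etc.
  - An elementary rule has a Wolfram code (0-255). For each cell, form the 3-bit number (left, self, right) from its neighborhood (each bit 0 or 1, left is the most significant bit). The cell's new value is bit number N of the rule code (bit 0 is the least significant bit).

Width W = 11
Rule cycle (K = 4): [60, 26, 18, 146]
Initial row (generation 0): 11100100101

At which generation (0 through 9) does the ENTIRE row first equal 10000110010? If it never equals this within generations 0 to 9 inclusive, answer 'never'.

Answer: never

Derivation:
Gen 0: 11100100101
Gen 1 (rule 60): 10010110111
Gen 2 (rule 26): 01100100100
Gen 3 (rule 18): 10011011010
Gen 4 (rule 146): 01100000001
Gen 5 (rule 60): 01010000001
Gen 6 (rule 26): 10001000010
Gen 7 (rule 18): 01010100101
Gen 8 (rule 146): 10000011000
Gen 9 (rule 60): 11000010100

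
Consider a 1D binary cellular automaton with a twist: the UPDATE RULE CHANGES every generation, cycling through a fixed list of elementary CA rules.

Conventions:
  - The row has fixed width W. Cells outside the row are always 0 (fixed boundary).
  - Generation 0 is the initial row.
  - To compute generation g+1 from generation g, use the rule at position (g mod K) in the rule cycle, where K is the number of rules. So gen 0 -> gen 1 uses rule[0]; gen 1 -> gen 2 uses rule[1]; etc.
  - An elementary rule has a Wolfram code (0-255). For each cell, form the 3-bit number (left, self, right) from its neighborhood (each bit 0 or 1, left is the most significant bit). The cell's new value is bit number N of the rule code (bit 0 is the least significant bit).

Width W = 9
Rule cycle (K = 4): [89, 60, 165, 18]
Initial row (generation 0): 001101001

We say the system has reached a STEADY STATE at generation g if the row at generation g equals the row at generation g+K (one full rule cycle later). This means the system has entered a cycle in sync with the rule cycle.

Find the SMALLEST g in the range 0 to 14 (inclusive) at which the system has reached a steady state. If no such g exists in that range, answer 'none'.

Answer: 8

Derivation:
Gen 0: 001101001
Gen 1 (rule 89): 101100100
Gen 2 (rule 60): 111010110
Gen 3 (rule 165): 010111000
Gen 4 (rule 18): 100000100
Gen 5 (rule 89): 011110011
Gen 6 (rule 60): 010001010
Gen 7 (rule 165): 010101110
Gen 8 (rule 18): 100000001
Gen 9 (rule 89): 011111100
Gen 10 (rule 60): 010000010
Gen 11 (rule 165): 010111010
Gen 12 (rule 18): 100000001
Gen 13 (rule 89): 011111100
Gen 14 (rule 60): 010000010
Gen 15 (rule 165): 010111010
Gen 16 (rule 18): 100000001
Gen 17 (rule 89): 011111100
Gen 18 (rule 60): 010000010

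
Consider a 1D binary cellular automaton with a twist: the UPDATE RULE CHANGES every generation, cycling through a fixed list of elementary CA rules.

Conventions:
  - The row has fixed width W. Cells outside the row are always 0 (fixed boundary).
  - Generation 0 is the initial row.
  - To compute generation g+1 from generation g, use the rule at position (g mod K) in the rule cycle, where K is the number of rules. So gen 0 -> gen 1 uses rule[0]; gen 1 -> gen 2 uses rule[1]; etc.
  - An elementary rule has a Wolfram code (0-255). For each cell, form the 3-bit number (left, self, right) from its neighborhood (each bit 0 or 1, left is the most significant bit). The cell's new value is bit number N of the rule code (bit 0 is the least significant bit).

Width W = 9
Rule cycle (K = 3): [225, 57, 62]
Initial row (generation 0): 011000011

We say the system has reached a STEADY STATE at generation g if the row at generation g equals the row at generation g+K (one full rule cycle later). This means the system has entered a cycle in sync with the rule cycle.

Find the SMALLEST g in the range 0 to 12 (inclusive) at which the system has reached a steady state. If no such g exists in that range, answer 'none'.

Gen 0: 011000011
Gen 1 (rule 225): 001011001
Gen 2 (rule 57): 100110100
Gen 3 (rule 62): 111101110
Gen 4 (rule 225): 011110110
Gen 5 (rule 57): 010001101
Gen 6 (rule 62): 111011011
Gen 7 (rule 225): 011101101
Gen 8 (rule 57): 010011010
Gen 9 (rule 62): 111110111
Gen 10 (rule 225): 011111011
Gen 11 (rule 57): 010000110
Gen 12 (rule 62): 111001101
Gen 13 (rule 225): 011000110
Gen 14 (rule 57): 010110101
Gen 15 (rule 62): 111101111

Answer: none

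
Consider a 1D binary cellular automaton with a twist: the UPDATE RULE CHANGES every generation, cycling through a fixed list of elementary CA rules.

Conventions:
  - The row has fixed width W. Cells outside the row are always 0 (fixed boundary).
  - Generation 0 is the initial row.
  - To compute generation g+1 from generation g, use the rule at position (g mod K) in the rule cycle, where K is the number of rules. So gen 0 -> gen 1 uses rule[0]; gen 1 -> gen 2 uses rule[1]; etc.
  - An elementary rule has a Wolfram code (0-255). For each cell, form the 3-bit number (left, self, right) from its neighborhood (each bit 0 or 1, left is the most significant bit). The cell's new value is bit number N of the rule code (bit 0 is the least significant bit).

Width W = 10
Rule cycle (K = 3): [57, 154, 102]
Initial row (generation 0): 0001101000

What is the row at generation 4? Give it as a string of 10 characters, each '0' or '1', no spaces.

Gen 0: 0001101000
Gen 1 (rule 57): 1101010111
Gen 2 (rule 154): 1000000110
Gen 3 (rule 102): 1000001010
Gen 4 (rule 57): 0111100101

Answer: 0111100101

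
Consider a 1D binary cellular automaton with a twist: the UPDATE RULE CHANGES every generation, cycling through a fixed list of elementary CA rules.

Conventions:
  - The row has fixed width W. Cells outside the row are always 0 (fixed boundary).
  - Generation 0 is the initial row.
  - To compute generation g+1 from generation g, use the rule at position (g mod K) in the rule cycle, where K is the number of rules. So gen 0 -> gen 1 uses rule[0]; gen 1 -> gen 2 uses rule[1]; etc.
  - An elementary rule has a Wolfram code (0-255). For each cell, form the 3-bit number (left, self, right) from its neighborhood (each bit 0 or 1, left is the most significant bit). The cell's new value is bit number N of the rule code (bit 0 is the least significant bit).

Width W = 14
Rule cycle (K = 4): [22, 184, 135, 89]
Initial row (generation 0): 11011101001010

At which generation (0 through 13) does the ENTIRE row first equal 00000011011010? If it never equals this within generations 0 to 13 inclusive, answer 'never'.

Answer: 10

Derivation:
Gen 0: 11011101001010
Gen 1 (rule 22): 00000001111011
Gen 2 (rule 184): 00000001110110
Gen 3 (rule 135): 11111110100000
Gen 4 (rule 89): 10000010011111
Gen 5 (rule 22): 11000111100000
Gen 6 (rule 184): 10100111010000
Gen 7 (rule 135): 10101010010111
Gen 8 (rule 89): 00000001000101
Gen 9 (rule 22): 00000011101101
Gen 10 (rule 184): 00000011011010
Gen 11 (rule 135): 11111100000010
Gen 12 (rule 89): 10000111111001
Gen 13 (rule 22): 11001000000111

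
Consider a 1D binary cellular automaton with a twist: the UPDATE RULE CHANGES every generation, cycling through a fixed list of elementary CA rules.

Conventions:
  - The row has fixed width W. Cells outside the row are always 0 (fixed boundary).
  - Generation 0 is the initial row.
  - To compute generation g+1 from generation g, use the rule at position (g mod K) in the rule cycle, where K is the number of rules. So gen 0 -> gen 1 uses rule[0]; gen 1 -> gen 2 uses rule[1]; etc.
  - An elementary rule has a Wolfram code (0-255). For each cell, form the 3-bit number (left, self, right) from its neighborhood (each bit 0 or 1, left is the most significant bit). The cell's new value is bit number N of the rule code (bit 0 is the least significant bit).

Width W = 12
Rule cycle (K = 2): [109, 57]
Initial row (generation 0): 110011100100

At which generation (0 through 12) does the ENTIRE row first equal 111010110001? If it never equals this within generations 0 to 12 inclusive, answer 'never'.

Gen 0: 110011100100
Gen 1 (rule 109): 110010100101
Gen 2 (rule 57): 101001010010
Gen 3 (rule 109): 111001110010
Gen 4 (rule 57): 100101001001
Gen 5 (rule 109): 100111001001
Gen 6 (rule 57): 010100100100
Gen 7 (rule 109): 011100100101
Gen 8 (rule 57): 010010010010
Gen 9 (rule 109): 010010010010
Gen 10 (rule 57): 001001001001
Gen 11 (rule 109): 101001001001
Gen 12 (rule 57): 010100100100

Answer: never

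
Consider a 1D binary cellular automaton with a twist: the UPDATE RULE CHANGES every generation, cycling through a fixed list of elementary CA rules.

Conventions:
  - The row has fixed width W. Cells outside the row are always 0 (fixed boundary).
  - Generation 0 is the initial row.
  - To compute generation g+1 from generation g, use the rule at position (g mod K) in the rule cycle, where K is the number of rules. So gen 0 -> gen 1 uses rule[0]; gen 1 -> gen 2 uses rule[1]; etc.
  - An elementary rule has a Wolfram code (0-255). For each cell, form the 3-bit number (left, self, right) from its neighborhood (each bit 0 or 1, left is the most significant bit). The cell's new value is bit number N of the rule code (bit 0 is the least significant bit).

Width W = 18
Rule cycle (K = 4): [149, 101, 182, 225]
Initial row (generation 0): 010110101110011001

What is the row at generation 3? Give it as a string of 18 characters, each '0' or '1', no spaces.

Gen 0: 010110101110011001
Gen 1 (rule 149): 010000100101000101
Gen 2 (rule 101): 010110100111010111
Gen 3 (rule 182): 111001111010111010

Answer: 111001111010111010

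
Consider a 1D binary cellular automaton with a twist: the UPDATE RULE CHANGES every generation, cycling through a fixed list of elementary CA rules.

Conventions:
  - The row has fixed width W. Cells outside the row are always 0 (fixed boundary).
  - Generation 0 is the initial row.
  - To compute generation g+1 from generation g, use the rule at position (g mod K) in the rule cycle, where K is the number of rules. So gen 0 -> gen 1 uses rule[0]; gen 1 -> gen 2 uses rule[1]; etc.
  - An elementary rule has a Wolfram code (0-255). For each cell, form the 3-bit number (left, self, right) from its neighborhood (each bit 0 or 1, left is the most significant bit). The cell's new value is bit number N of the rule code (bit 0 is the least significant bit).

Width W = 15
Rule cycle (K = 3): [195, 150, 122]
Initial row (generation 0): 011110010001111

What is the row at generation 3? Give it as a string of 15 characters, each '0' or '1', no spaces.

Answer: 011011101100101

Derivation:
Gen 0: 011110010001111
Gen 1 (rule 195): 101110100110111
Gen 2 (rule 150): 100100111000010
Gen 3 (rule 122): 011011101100101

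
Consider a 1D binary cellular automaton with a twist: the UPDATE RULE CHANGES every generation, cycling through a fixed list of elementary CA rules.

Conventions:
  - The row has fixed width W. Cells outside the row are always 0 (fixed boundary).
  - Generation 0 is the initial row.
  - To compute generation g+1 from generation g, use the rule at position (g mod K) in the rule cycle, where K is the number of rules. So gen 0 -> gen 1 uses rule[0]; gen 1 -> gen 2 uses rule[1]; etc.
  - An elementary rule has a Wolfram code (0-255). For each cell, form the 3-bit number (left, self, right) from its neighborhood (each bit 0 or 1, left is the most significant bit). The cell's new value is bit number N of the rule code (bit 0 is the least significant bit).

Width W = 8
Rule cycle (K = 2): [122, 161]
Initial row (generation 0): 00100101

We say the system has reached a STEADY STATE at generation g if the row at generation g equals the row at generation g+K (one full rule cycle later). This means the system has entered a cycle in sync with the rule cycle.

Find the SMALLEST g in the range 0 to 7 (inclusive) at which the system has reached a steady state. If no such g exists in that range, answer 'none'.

Answer: 1

Derivation:
Gen 0: 00100101
Gen 1 (rule 122): 01011010
Gen 2 (rule 161): 00100100
Gen 3 (rule 122): 01011010
Gen 4 (rule 161): 00100100
Gen 5 (rule 122): 01011010
Gen 6 (rule 161): 00100100
Gen 7 (rule 122): 01011010
Gen 8 (rule 161): 00100100
Gen 9 (rule 122): 01011010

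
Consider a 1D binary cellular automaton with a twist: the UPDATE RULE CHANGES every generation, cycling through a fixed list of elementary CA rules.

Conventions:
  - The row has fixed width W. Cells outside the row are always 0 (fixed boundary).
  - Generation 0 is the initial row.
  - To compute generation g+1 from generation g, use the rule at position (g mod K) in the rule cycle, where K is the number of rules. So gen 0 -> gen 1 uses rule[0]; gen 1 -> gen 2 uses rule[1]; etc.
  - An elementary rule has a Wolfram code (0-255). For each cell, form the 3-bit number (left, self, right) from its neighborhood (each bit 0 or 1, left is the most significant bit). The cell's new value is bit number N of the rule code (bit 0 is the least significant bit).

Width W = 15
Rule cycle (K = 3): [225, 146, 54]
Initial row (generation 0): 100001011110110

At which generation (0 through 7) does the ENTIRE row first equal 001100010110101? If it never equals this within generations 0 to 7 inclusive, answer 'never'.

Answer: never

Derivation:
Gen 0: 100001011110110
Gen 1 (rule 225): 001100101111010
Gen 2 (rule 146): 010011000110001
Gen 3 (rule 54): 111100101001011
Gen 4 (rule 225): 011100010000101
Gen 5 (rule 146): 101010101001000
Gen 6 (rule 54): 111111111111100
Gen 7 (rule 225): 011111111111101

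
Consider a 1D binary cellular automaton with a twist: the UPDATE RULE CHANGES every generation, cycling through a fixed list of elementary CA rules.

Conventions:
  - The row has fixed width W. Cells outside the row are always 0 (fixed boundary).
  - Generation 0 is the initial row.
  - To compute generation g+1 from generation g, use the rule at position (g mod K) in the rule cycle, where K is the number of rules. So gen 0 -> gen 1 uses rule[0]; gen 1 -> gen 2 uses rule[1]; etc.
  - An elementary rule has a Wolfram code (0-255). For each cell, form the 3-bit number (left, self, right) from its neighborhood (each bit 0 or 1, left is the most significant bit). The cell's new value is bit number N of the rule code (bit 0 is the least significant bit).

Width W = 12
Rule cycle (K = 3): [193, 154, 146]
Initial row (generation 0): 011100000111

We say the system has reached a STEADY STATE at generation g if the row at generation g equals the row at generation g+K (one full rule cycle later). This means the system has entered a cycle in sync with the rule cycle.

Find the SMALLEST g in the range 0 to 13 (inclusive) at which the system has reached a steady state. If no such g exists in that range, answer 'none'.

Gen 0: 011100000111
Gen 1 (rule 193): 001101110011
Gen 2 (rule 154): 011001101110
Gen 3 (rule 146): 100110000101
Gen 4 (rule 193): 000010110000
Gen 5 (rule 154): 000100101000
Gen 6 (rule 146): 001011000100
Gen 7 (rule 193): 100001010001
Gen 8 (rule 154): 010010001010
Gen 9 (rule 146): 101101010001
Gen 10 (rule 193): 000100000100
Gen 11 (rule 154): 001010001010
Gen 12 (rule 146): 010001010001
Gen 13 (rule 193): 000100000100
Gen 14 (rule 154): 001010001010
Gen 15 (rule 146): 010001010001
Gen 16 (rule 193): 000100000100

Answer: 10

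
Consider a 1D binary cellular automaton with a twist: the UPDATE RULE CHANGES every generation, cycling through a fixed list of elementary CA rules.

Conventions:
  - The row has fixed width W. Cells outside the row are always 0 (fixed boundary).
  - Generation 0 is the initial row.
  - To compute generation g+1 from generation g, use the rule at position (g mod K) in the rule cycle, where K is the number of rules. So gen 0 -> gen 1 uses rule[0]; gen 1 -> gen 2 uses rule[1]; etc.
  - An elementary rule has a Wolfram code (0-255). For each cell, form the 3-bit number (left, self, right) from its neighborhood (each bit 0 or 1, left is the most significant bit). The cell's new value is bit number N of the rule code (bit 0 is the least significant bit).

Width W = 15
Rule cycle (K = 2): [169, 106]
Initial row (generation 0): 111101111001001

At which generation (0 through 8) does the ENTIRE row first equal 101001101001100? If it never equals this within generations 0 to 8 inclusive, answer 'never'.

Gen 0: 111101111001001
Gen 1 (rule 169): 111011110000000
Gen 2 (rule 106): 101110010000000
Gen 3 (rule 169): 011100000111111
Gen 4 (rule 106): 110100001100001
Gen 5 (rule 169): 101001101001100
Gen 6 (rule 106): 010011110011100
Gen 7 (rule 169): 000011100011001
Gen 8 (rule 106): 000110100111010

Answer: 5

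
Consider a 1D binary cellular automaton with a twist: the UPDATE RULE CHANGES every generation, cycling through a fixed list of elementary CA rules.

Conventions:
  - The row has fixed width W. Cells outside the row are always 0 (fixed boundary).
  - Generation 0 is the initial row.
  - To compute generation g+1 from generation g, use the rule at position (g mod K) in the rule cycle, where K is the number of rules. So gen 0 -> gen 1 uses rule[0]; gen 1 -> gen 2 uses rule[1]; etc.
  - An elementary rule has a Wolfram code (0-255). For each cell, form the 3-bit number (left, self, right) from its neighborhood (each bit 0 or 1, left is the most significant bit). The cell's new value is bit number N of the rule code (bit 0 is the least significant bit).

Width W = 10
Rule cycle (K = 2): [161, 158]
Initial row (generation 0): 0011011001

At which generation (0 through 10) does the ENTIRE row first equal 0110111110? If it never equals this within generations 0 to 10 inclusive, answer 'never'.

Gen 0: 0011011001
Gen 1 (rule 161): 1000100000
Gen 2 (rule 158): 1101110000
Gen 3 (rule 161): 0010100111
Gen 4 (rule 158): 0110111110
Gen 5 (rule 161): 0001011100
Gen 6 (rule 158): 0011011010
Gen 7 (rule 161): 1000100100
Gen 8 (rule 158): 1101111110
Gen 9 (rule 161): 0010111100
Gen 10 (rule 158): 0110111010

Answer: 4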